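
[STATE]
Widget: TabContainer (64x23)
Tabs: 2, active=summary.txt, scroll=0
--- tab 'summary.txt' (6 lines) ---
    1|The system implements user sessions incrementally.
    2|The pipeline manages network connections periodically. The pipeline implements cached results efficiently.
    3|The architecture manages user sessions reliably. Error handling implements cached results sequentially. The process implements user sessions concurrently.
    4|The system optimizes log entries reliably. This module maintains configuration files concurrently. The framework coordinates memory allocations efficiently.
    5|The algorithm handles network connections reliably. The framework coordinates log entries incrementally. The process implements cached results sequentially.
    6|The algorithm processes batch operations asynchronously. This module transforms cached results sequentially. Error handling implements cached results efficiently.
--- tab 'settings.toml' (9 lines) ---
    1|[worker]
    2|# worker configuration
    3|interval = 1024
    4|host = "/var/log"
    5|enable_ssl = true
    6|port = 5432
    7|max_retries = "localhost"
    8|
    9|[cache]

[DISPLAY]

[summary.txt]│ settings.toml                                    
────────────────────────────────────────────────────────────────
The system implements user sessions incrementally.              
The pipeline manages network connections periodically. The pipel
The architecture manages user sessions reliably. Error handling 
The system optimizes log entries reliably. This module maintains
The algorithm handles network connections reliably. The framewor
The algorithm processes batch operations asynchronously. This mo
                                                                
                                                                
                                                                
                                                                
                                                                
                                                                
                                                                
                                                                
                                                                
                                                                
                                                                
                                                                
                                                                
                                                                
                                                                


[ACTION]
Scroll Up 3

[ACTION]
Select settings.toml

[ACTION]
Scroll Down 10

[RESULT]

 summary.txt │[settings.toml]                                   
────────────────────────────────────────────────────────────────
[cache]                                                         
                                                                
                                                                
                                                                
                                                                
                                                                
                                                                
                                                                
                                                                
                                                                
                                                                
                                                                
                                                                
                                                                
                                                                
                                                                
                                                                
                                                                
                                                                
                                                                
                                                                


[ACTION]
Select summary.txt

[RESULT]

[summary.txt]│ settings.toml                                    
────────────────────────────────────────────────────────────────
The system implements user sessions incrementally.              
The pipeline manages network connections periodically. The pipel
The architecture manages user sessions reliably. Error handling 
The system optimizes log entries reliably. This module maintains
The algorithm handles network connections reliably. The framewor
The algorithm processes batch operations asynchronously. This mo
                                                                
                                                                
                                                                
                                                                
                                                                
                                                                
                                                                
                                                                
                                                                
                                                                
                                                                
                                                                
                                                                
                                                                
                                                                


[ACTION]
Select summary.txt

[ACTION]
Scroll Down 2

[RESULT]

[summary.txt]│ settings.toml                                    
────────────────────────────────────────────────────────────────
The architecture manages user sessions reliably. Error handling 
The system optimizes log entries reliably. This module maintains
The algorithm handles network connections reliably. The framewor
The algorithm processes batch operations asynchronously. This mo
                                                                
                                                                
                                                                
                                                                
                                                                
                                                                
                                                                
                                                                
                                                                
                                                                
                                                                
                                                                
                                                                
                                                                
                                                                
                                                                
                                                                


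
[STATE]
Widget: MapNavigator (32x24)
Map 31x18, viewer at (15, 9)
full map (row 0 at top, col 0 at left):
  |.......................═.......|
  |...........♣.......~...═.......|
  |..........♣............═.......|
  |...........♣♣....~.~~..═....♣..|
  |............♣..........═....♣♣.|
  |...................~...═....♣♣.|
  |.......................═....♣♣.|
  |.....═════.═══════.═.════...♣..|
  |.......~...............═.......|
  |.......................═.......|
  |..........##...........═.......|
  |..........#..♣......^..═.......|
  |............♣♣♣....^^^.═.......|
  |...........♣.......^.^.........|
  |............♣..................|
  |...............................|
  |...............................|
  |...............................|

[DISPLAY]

                                
                                
                                
 .......................═.......
 ...........♣.......~...═.......
 ..........♣............═.......
 ...........♣♣....~.~~..═....♣..
 ............♣..........═....♣♣.
 ...................~...═....♣♣.
 .......................═....♣♣.
 .....═════.═══════.═.════...♣..
 .......~...............═.......
 ...............@.......═.......
 ..........##...........═.......
 ..........#..♣......^..═.......
 ............♣♣♣....^^^.═.......
 ...........♣.......^.^.........
 ............♣..................
 ...............................
 ...............................
 ...............................
                                
                                
                                


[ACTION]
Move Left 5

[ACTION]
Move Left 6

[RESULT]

                                
                                
                                
            ....................
            ...........♣.......~
            ..........♣.........
            ...........♣♣....~.~
            ............♣.......
            ...................~
            ....................
            .....═════.═══════.═
            .......~............
            ....@...............
            ..........##........
            ..........#..♣......
            ............♣♣♣....^
            ...........♣.......^
            ............♣.......
            ....................
            ....................
            ....................
                                
                                
                                


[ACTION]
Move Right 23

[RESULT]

                                
                                
                                
............═.......            
♣.......~...═.......            
............═.......            
♣♣....~.~~..═....♣..            
.♣..........═....♣♣.            
........~...═....♣♣.            
............═....♣♣.            
═══════.═.════...♣..            
............═.......            
............═...@...            
#...........═.......            
..♣......^..═.......            
.♣♣♣....^^^.═.......            
♣.......^.^.........            
.♣..................            
....................            
....................            
....................            
                                
                                
                                


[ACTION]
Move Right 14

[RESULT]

                                
                                
                                
.........═.......               
.....~...═.......               
.........═.......               
...~.~~..═....♣..               
.........═....♣♣.               
.....~...═....♣♣.               
.........═....♣♣.               
════.═.════...♣..               
.........═.......               
.........═......@               
.........═.......               
......^..═.......               
♣....^^^.═.......               
.....^.^.........               
.................               
.................               
.................               
.................               
                                
                                
                                


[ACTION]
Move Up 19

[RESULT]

                                
                                
                                
                                
                                
                                
                                
                                
                                
                                
                                
                                
.........═......@               
.....~...═.......               
.........═.......               
...~.~~..═....♣..               
.........═....♣♣.               
.....~...═....♣♣.               
.........═....♣♣.               
════.═.════...♣..               
.........═.......               
.........═.......               
.........═.......               
......^..═.......               


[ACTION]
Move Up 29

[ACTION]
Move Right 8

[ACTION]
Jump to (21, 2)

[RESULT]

                                
                                
                                
                                
                                
                                
                                
                                
                                
                                
..................═.......      
......♣.......~...═.......      
.....♣..........@.═.......      
......♣♣....~.~~..═....♣..      
.......♣..........═....♣♣.      
..............~...═....♣♣.      
..................═....♣♣.      
═════.═══════.═.════...♣..      
..~...............═.......      
..................═.......      
.....##...........═.......      
.....#..♣......^..═.......      
.......♣♣♣....^^^.═.......      
......♣.......^.^.........      


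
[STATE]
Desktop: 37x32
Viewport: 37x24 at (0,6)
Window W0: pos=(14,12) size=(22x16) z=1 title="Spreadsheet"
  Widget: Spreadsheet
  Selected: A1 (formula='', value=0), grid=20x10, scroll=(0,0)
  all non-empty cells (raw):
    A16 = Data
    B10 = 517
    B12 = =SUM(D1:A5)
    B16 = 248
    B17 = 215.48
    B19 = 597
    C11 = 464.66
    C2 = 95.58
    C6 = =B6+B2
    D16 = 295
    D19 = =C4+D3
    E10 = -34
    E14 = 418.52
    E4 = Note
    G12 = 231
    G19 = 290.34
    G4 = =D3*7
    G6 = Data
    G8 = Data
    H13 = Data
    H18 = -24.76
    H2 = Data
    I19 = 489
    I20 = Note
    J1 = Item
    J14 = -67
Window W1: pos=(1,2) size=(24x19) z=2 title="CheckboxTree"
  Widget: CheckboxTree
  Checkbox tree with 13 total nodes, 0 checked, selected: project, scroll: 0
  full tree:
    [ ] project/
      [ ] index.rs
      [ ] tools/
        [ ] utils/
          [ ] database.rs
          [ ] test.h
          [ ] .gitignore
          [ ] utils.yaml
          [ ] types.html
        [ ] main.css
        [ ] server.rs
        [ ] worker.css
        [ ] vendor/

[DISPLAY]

 ┃   [ ] index.rs       ┃            
 ┃   [ ] tools/         ┃            
 ┃     [ ] utils/       ┃            
 ┃       [ ] database.rs┃            
 ┃       [ ] test.h     ┃            
 ┃       [ ] .gitignore ┃            
 ┃       [ ] utils.yaml ┃━━━━━━━━━━┓ 
 ┃       [ ] types.html ┃et        ┃ 
 ┃     [ ] main.css     ┃──────────┨ 
 ┃     [ ] server.rs    ┃          ┃ 
 ┃     [ ] worker.css   ┃     B    ┃ 
 ┃     [ ] vendor/      ┃----------┃ 
 ┃                      ┃0]       0┃ 
 ┃                      ┃ 0       0┃ 
 ┗━━━━━━━━━━━━━━━━━━━━━━┛ 0       0┃ 
              ┃  4        0       0┃ 
              ┃  5        0       0┃ 
              ┃  6        0       0┃ 
              ┃  7        0       0┃ 
              ┃  8        0       0┃ 
              ┃  9        0       0┃ 
              ┗━━━━━━━━━━━━━━━━━━━━┛ 
                                     
                                     


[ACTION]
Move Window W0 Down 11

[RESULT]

 ┃   [ ] index.rs       ┃            
 ┃   [ ] tools/         ┃            
 ┃     [ ] utils/       ┃            
 ┃       [ ] database.rs┃            
 ┃       [ ] test.h     ┃            
 ┃       [ ] .gitignore ┃            
 ┃       [ ] utils.yaml ┃            
 ┃       [ ] types.html ┃            
 ┃     [ ] main.css     ┃            
 ┃     [ ] server.rs    ┃            
 ┃     [ ] worker.css   ┃━━━━━━━━━━┓ 
 ┃     [ ] vendor/      ┃et        ┃ 
 ┃                      ┃──────────┨ 
 ┃                      ┃          ┃ 
 ┗━━━━━━━━━━━━━━━━━━━━━━┛     B    ┃ 
              ┃--------------------┃ 
              ┃  1      [0]       0┃ 
              ┃  2        0       0┃ 
              ┃  3        0       0┃ 
              ┃  4        0       0┃ 
              ┃  5        0       0┃ 
              ┃  6        0       0┃ 
              ┃  7        0       0┃ 
              ┃  8        0       0┃ 


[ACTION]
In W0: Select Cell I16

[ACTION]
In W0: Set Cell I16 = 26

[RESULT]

 ┃   [ ] index.rs       ┃            
 ┃   [ ] tools/         ┃            
 ┃     [ ] utils/       ┃            
 ┃       [ ] database.rs┃            
 ┃       [ ] test.h     ┃            
 ┃       [ ] .gitignore ┃            
 ┃       [ ] utils.yaml ┃            
 ┃       [ ] types.html ┃            
 ┃     [ ] main.css     ┃            
 ┃     [ ] server.rs    ┃            
 ┃     [ ] worker.css   ┃━━━━━━━━━━┓ 
 ┃     [ ] vendor/      ┃et        ┃ 
 ┃                      ┃──────────┨ 
 ┃                      ┃          ┃ 
 ┗━━━━━━━━━━━━━━━━━━━━━━┛     B    ┃ 
              ┃--------------------┃ 
              ┃  1        0       0┃ 
              ┃  2        0       0┃ 
              ┃  3        0       0┃ 
              ┃  4        0       0┃ 
              ┃  5        0       0┃ 
              ┃  6        0       0┃ 
              ┃  7        0       0┃ 
              ┃  8        0       0┃ 


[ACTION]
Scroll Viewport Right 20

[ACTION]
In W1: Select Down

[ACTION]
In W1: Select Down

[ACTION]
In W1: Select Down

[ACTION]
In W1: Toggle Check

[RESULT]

 ┃   [ ] index.rs       ┃            
 ┃   [-] tools/         ┃            
 ┃>    [x] utils/       ┃            
 ┃       [x] database.rs┃            
 ┃       [x] test.h     ┃            
 ┃       [x] .gitignore ┃            
 ┃       [x] utils.yaml ┃            
 ┃       [x] types.html ┃            
 ┃     [ ] main.css     ┃            
 ┃     [ ] server.rs    ┃            
 ┃     [ ] worker.css   ┃━━━━━━━━━━┓ 
 ┃     [ ] vendor/      ┃et        ┃ 
 ┃                      ┃──────────┨ 
 ┃                      ┃          ┃ 
 ┗━━━━━━━━━━━━━━━━━━━━━━┛     B    ┃ 
              ┃--------------------┃ 
              ┃  1        0       0┃ 
              ┃  2        0       0┃ 
              ┃  3        0       0┃ 
              ┃  4        0       0┃ 
              ┃  5        0       0┃ 
              ┃  6        0       0┃ 
              ┃  7        0       0┃ 
              ┃  8        0       0┃ 


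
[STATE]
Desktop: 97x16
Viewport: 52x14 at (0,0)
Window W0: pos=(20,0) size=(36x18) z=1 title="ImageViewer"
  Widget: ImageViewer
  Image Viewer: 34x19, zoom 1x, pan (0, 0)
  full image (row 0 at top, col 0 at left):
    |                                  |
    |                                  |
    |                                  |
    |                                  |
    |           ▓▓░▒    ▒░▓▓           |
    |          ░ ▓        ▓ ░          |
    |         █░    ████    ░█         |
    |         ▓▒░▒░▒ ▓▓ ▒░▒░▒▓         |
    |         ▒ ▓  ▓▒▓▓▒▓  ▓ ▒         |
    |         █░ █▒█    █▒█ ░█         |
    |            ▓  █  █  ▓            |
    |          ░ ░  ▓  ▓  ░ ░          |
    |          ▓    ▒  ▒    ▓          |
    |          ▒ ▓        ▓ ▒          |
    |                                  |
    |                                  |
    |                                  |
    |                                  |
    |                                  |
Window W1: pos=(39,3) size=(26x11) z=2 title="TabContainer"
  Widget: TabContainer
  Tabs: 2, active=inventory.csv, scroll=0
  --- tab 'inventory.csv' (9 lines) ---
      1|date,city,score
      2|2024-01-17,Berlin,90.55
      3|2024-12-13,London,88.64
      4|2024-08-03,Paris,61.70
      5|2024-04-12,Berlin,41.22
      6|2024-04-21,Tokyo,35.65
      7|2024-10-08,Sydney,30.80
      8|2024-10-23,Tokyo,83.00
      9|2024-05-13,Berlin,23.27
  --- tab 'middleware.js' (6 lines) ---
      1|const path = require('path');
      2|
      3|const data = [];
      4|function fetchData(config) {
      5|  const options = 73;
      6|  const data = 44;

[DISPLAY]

                    ┏━━━━━━━━━━━━━━━━━━━━━━━━━━━━━━━
                    ┃ ImageViewer                   
                    ┠───────────────────────────────
                    ┃                  ┏━━━━━━━━━━━━
                    ┃                  ┃ TabContaine
                    ┃                  ┠────────────
                    ┃                  ┃[inventory.c
                    ┃           ▓▓░▒   ┃────────────
                    ┃          ░ ▓     ┃date,city,sc
                    ┃         █░    ███┃2024-01-17,B
                    ┃         ▓▒░▒░▒ ▓▓┃2024-12-13,L
                    ┃         ▒ ▓  ▓▒▓▓┃2024-08-03,P
                    ┃         █░ █▒█   ┃2024-04-12,B
                    ┃            ▓  █  ┗━━━━━━━━━━━━


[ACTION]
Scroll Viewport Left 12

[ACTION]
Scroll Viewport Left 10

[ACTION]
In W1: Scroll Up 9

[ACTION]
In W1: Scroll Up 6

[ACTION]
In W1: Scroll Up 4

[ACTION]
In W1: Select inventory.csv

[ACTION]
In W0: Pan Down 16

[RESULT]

                    ┏━━━━━━━━━━━━━━━━━━━━━━━━━━━━━━━
                    ┃ ImageViewer                   
                    ┠───────────────────────────────
                    ┃                  ┏━━━━━━━━━━━━
                    ┃                  ┃ TabContaine
                    ┃                  ┠────────────
                    ┃                  ┃[inventory.c
                    ┃                  ┃────────────
                    ┃                  ┃date,city,sc
                    ┃                  ┃2024-01-17,B
                    ┃                  ┃2024-12-13,L
                    ┃                  ┃2024-08-03,P
                    ┃                  ┃2024-04-12,B
                    ┃                  ┗━━━━━━━━━━━━


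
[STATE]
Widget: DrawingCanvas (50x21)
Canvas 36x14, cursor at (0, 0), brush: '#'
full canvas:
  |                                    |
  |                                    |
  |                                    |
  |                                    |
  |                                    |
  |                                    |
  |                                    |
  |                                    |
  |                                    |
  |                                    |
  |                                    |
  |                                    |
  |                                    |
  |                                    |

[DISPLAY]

+                                                 
                                                  
                                                  
                                                  
                                                  
                                                  
                                                  
                                                  
                                                  
                                                  
                                                  
                                                  
                                                  
                                                  
                                                  
                                                  
                                                  
                                                  
                                                  
                                                  
                                                  


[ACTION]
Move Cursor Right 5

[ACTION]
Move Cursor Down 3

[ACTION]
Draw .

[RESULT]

                                                  
                                                  
                                                  
     .                                            
                                                  
                                                  
                                                  
                                                  
                                                  
                                                  
                                                  
                                                  
                                                  
                                                  
                                                  
                                                  
                                                  
                                                  
                                                  
                                                  
                                                  


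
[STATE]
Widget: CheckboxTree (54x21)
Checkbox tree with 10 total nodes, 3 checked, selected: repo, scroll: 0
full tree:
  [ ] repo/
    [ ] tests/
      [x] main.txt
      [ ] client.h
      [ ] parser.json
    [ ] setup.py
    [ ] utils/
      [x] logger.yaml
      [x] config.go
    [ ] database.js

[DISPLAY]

>[-] repo/                                            
   [-] tests/                                         
     [x] main.txt                                     
     [ ] client.h                                     
     [ ] parser.json                                  
   [ ] setup.py                                       
   [x] utils/                                         
     [x] logger.yaml                                  
     [x] config.go                                    
   [ ] database.js                                    
                                                      
                                                      
                                                      
                                                      
                                                      
                                                      
                                                      
                                                      
                                                      
                                                      
                                                      


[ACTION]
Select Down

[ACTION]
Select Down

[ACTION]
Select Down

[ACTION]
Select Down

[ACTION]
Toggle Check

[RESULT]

 [-] repo/                                            
   [-] tests/                                         
     [x] main.txt                                     
     [ ] client.h                                     
>    [x] parser.json                                  
   [ ] setup.py                                       
   [x] utils/                                         
     [x] logger.yaml                                  
     [x] config.go                                    
   [ ] database.js                                    
                                                      
                                                      
                                                      
                                                      
                                                      
                                                      
                                                      
                                                      
                                                      
                                                      
                                                      


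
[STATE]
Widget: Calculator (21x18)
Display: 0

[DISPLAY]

                    0
┌───┬───┬───┬───┐    
│ 7 │ 8 │ 9 │ ÷ │    
├───┼───┼───┼───┤    
│ 4 │ 5 │ 6 │ × │    
├───┼───┼───┼───┤    
│ 1 │ 2 │ 3 │ - │    
├───┼───┼───┼───┤    
│ 0 │ . │ = │ + │    
├───┼───┼───┼───┤    
│ C │ MC│ MR│ M+│    
└───┴───┴───┴───┘    
                     
                     
                     
                     
                     
                     


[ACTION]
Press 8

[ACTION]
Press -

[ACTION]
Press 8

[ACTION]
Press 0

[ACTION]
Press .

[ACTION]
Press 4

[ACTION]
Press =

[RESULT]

                -72.4
┌───┬───┬───┬───┐    
│ 7 │ 8 │ 9 │ ÷ │    
├───┼───┼───┼───┤    
│ 4 │ 5 │ 6 │ × │    
├───┼───┼───┼───┤    
│ 1 │ 2 │ 3 │ - │    
├───┼───┼───┼───┤    
│ 0 │ . │ = │ + │    
├───┼───┼───┼───┤    
│ C │ MC│ MR│ M+│    
└───┴───┴───┴───┘    
                     
                     
                     
                     
                     
                     


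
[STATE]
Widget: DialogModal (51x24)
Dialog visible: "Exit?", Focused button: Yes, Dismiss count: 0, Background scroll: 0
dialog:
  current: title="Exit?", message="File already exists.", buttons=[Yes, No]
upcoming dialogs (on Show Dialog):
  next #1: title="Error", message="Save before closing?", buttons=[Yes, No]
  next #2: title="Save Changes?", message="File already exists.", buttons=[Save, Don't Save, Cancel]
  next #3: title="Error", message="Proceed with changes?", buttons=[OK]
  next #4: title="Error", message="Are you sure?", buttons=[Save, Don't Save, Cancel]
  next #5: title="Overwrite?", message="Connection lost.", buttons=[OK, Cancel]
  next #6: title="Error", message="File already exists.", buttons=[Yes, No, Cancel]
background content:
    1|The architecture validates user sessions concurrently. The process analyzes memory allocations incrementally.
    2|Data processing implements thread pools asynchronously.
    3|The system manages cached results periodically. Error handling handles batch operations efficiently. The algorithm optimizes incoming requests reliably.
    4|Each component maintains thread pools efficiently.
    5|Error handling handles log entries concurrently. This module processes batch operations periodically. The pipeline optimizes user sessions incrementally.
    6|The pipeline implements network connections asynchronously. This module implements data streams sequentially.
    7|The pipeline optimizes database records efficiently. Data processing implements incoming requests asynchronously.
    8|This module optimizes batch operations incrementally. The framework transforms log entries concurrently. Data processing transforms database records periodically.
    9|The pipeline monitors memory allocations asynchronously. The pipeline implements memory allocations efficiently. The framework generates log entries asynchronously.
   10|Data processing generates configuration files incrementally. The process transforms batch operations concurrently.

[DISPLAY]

The architecture validates user sessions concurrent
Data processing implements thread pools asynchronou
The system manages cached results periodically. Err
Each component maintains thread pools efficiently. 
Error handling handles log entries concurrently. Th
The pipeline implements network connections asynchr
The pipeline optimizes database records efficiently
This module optimizes batch operations incrementall
The pipeline monitors memory allocations asynchrono
Data processi┌──────────────────────┐on files incre
             │        Exit?         │              
             │ File already exists. │              
             │      [Yes]  No       │              
             └──────────────────────┘              
                                                   
                                                   
                                                   
                                                   
                                                   
                                                   
                                                   
                                                   
                                                   
                                                   


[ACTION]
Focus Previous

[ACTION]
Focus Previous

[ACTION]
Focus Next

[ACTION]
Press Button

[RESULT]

The architecture validates user sessions concurrent
Data processing implements thread pools asynchronou
The system manages cached results periodically. Err
Each component maintains thread pools efficiently. 
Error handling handles log entries concurrently. Th
The pipeline implements network connections asynchr
The pipeline optimizes database records efficiently
This module optimizes batch operations incrementall
The pipeline monitors memory allocations asynchrono
Data processing generates configuration files incre
                                                   
                                                   
                                                   
                                                   
                                                   
                                                   
                                                   
                                                   
                                                   
                                                   
                                                   
                                                   
                                                   
                                                   


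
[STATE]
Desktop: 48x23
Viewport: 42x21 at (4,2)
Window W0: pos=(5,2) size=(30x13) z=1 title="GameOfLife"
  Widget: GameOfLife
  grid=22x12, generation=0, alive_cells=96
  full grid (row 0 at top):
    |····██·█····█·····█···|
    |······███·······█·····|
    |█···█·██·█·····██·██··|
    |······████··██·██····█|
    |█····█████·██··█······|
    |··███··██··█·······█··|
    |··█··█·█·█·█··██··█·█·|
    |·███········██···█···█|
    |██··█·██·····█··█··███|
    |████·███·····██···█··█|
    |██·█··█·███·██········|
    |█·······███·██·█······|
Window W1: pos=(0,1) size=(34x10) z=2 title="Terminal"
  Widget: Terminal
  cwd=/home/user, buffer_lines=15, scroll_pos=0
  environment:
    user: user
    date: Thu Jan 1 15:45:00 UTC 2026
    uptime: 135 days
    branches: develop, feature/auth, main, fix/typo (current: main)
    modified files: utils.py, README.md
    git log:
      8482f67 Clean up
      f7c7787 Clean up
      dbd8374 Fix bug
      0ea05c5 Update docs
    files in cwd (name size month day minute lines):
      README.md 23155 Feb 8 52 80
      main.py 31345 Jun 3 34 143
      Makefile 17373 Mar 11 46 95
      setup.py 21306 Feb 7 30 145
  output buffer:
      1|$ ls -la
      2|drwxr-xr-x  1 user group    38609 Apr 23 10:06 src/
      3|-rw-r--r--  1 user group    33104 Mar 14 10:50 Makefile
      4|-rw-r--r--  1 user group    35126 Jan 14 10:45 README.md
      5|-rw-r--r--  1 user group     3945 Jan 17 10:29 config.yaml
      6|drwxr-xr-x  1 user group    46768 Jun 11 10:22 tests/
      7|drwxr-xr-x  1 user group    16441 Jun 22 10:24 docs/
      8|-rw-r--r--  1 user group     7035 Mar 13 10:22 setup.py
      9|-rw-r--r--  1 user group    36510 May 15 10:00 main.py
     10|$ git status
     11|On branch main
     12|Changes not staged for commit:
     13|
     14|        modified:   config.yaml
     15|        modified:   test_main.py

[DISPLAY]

rminal                       ┃┓           
─────────────────────────────┨┃           
s -la                        ┃┨           
xr-xr-x  1 user group    3860┃┃           
-r--r--  1 user group    3310┃┃           
-r--r--  1 user group    3512┃┃           
-r--r--  1 user group     394┃┃           
xr-xr-x  1 user group    4676┃┃           
━━━━━━━━━━━━━━━━━━━━━━━━━━━━━┛┃           
 ┃·███········██···█···█      ┃           
 ┃██··█·██·····█··█··███      ┃           
 ┃████·███·····██···█··█      ┃           
 ┗━━━━━━━━━━━━━━━━━━━━━━━━━━━━┛           
                                          
                                          
                                          
                                          
                                          
                                          
                                          
                                          


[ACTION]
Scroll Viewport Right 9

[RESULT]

inal                       ┃┓             
───────────────────────────┨┃             
-la                        ┃┨             
-xr-x  1 user group    3860┃┃             
--r--  1 user group    3310┃┃             
--r--  1 user group    3512┃┃             
--r--  1 user group     394┃┃             
-xr-x  1 user group    4676┃┃             
━━━━━━━━━━━━━━━━━━━━━━━━━━━┛┃             
·███········██···█···█      ┃             
██··█·██·····█··█··███      ┃             
████·███·····██···█··█      ┃             
━━━━━━━━━━━━━━━━━━━━━━━━━━━━┛             
                                          
                                          
                                          
                                          
                                          
                                          
                                          
                                          


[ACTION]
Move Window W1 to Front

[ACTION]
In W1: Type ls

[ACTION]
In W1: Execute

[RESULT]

inal                       ┃┓             
───────────────────────────┨┃             
                           ┃┨             
   modified:   config.yaml ┃┃             
   modified:   test_main.py┃┃             
                           ┃┃             
E.md  main.py  Makefile  se┃┃             
                           ┃┃             
━━━━━━━━━━━━━━━━━━━━━━━━━━━┛┃             
·███········██···█···█      ┃             
██··█·██·····█··█··███      ┃             
████·███·····██···█··█      ┃             
━━━━━━━━━━━━━━━━━━━━━━━━━━━━┛             
                                          
                                          
                                          
                                          
                                          
                                          
                                          
                                          


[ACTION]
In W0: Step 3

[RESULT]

inal                       ┃┓             
───────────────────────────┨┃             
                           ┃┨             
   modified:   config.yaml ┃┃             
   modified:   test_main.py┃┃             
                           ┃┃             
E.md  main.py  Makefile  se┃┃             
                           ┃┃             
━━━━━━━━━━━━━━━━━━━━━━━━━━━┛┃             
····█···████·█·██····█      ┃             
···█···█·····█·██·····      ┃             
··██····█····█·█····█·      ┃             
━━━━━━━━━━━━━━━━━━━━━━━━━━━━┛             
                                          
                                          
                                          
                                          
                                          
                                          
                                          
                                          
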